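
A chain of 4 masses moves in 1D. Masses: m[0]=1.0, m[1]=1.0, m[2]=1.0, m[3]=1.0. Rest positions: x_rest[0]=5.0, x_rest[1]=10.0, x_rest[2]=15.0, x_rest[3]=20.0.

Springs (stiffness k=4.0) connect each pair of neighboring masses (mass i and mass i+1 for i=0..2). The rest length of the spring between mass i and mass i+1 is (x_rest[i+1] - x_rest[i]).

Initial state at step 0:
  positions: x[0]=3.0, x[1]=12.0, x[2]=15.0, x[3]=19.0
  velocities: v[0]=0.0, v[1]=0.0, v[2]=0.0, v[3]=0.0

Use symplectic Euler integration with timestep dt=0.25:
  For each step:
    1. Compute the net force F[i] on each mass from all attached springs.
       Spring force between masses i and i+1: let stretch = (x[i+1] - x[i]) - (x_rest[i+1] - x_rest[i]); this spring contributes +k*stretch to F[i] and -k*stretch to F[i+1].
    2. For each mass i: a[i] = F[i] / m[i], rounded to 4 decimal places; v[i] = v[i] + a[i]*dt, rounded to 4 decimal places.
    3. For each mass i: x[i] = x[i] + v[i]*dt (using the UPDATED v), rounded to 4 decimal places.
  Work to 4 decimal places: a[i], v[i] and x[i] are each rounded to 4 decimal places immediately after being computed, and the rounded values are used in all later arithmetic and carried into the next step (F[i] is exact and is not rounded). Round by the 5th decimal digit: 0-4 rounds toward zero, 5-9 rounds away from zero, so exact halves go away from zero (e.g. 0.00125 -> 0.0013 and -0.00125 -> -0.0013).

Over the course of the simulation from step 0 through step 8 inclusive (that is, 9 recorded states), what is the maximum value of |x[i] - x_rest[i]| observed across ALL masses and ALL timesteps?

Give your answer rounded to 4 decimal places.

Answer: 2.4844

Derivation:
Step 0: x=[3.0000 12.0000 15.0000 19.0000] v=[0.0000 0.0000 0.0000 0.0000]
Step 1: x=[4.0000 10.5000 15.2500 19.2500] v=[4.0000 -6.0000 1.0000 1.0000]
Step 2: x=[5.3750 8.5625 15.3125 19.7500] v=[5.5000 -7.7500 0.2500 2.0000]
Step 3: x=[6.2969 7.5156 14.7969 20.3906] v=[3.6875 -4.1875 -2.0625 2.5625]
Step 4: x=[6.2735 7.9844 13.8594 20.8828] v=[-0.0938 1.8751 -3.7501 1.9688]
Step 5: x=[5.4278 9.4942 13.2090 20.8692] v=[-3.3829 6.0392 -2.6017 -0.0546]
Step 6: x=[4.3487 10.9161 13.5449 20.1905] v=[-4.3165 5.6876 1.3437 -2.7148]
Step 7: x=[3.6614 11.3534 14.8850 19.1004] v=[-2.7491 1.7490 5.3605 -4.3604]
Step 8: x=[3.6471 10.7506 16.3961 18.2065] v=[-0.0571 -2.4114 6.0443 -3.5758]
Max displacement = 2.4844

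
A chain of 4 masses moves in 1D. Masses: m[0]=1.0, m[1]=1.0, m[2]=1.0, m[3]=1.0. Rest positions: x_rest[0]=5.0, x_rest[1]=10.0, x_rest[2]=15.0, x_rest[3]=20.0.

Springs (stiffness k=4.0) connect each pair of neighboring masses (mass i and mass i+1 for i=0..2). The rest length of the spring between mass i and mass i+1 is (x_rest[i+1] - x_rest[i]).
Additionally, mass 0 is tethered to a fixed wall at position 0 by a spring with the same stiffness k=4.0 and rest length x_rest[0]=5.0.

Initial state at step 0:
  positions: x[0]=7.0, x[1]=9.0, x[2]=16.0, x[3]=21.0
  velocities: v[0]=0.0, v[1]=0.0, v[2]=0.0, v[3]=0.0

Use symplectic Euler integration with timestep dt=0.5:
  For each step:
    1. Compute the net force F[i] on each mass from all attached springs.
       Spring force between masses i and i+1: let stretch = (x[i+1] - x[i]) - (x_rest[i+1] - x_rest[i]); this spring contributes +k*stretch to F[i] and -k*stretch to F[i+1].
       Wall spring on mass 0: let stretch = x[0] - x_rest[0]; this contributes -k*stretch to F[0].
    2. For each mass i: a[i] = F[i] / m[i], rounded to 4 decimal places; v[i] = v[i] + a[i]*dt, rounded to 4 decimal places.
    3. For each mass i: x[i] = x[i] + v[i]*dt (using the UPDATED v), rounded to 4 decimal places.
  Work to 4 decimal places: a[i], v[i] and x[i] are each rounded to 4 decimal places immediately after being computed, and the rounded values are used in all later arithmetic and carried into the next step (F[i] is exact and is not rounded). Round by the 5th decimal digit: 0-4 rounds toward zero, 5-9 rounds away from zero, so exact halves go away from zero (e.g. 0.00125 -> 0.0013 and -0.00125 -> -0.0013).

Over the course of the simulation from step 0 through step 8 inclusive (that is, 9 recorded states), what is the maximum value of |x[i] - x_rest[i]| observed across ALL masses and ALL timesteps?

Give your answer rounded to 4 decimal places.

Step 0: x=[7.0000 9.0000 16.0000 21.0000] v=[0.0000 0.0000 0.0000 0.0000]
Step 1: x=[2.0000 14.0000 14.0000 21.0000] v=[-10.0000 10.0000 -4.0000 0.0000]
Step 2: x=[7.0000 7.0000 19.0000 19.0000] v=[10.0000 -14.0000 10.0000 -4.0000]
Step 3: x=[5.0000 12.0000 12.0000 22.0000] v=[-4.0000 10.0000 -14.0000 6.0000]
Step 4: x=[5.0000 10.0000 15.0000 20.0000] v=[0.0000 -4.0000 6.0000 -4.0000]
Step 5: x=[5.0000 8.0000 18.0000 18.0000] v=[0.0000 -4.0000 6.0000 -4.0000]
Step 6: x=[3.0000 13.0000 11.0000 21.0000] v=[-4.0000 10.0000 -14.0000 6.0000]
Step 7: x=[8.0000 6.0000 16.0000 19.0000] v=[10.0000 -14.0000 10.0000 -4.0000]
Step 8: x=[3.0000 11.0000 14.0000 19.0000] v=[-10.0000 10.0000 -4.0000 0.0000]
Max displacement = 4.0000

Answer: 4.0000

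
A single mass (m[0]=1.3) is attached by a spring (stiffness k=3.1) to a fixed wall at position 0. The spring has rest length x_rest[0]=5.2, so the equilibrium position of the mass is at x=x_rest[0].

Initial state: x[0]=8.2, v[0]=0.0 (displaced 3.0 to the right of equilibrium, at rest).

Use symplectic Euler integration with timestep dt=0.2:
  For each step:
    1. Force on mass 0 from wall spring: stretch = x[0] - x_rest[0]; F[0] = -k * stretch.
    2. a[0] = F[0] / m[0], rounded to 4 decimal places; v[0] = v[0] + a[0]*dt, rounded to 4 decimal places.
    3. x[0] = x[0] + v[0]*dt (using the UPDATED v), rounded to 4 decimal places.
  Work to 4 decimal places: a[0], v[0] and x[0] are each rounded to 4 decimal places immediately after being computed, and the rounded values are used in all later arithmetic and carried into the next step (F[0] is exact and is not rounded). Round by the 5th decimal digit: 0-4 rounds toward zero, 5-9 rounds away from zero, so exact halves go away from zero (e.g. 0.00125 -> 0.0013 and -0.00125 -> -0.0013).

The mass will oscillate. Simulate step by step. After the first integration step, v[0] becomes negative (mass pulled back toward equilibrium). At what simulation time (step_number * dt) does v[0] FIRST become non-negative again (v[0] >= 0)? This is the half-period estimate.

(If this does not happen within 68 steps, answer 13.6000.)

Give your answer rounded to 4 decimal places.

Step 0: x=[8.2000] v=[0.0000]
Step 1: x=[7.9138] v=[-1.4308]
Step 2: x=[7.3688] v=[-2.7251]
Step 3: x=[6.6169] v=[-3.7595]
Step 4: x=[5.7298] v=[-4.4353]
Step 5: x=[4.7922] v=[-4.6880]
Step 6: x=[3.8935] v=[-4.4935]
Step 7: x=[3.1194] v=[-3.8704]
Step 8: x=[2.5438] v=[-2.8781]
Step 9: x=[2.2215] v=[-1.6113]
Step 10: x=[2.1833] v=[-0.1908]
Step 11: x=[2.4329] v=[1.2479]
First v>=0 after going negative at step 11, time=2.2000

Answer: 2.2000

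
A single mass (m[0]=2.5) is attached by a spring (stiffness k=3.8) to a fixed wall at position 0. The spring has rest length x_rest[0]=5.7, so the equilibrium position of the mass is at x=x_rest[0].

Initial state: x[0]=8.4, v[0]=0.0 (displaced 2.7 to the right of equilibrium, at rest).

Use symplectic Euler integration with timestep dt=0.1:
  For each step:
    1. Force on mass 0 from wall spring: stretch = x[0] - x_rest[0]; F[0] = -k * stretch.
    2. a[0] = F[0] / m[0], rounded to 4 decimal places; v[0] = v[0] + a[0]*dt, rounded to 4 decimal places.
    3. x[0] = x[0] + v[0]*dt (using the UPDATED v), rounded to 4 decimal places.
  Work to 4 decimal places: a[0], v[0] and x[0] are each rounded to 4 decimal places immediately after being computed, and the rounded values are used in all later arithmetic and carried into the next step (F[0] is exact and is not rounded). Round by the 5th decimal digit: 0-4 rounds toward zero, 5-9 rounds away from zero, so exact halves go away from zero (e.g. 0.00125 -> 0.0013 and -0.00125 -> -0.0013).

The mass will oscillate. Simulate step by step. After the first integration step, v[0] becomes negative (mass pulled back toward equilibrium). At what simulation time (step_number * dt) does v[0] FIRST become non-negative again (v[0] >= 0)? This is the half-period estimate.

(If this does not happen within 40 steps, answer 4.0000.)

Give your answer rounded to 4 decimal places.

Step 0: x=[8.4000] v=[0.0000]
Step 1: x=[8.3590] v=[-0.4104]
Step 2: x=[8.2775] v=[-0.8146]
Step 3: x=[8.1569] v=[-1.2064]
Step 4: x=[7.9989] v=[-1.5799]
Step 5: x=[7.8060] v=[-1.9293]
Step 6: x=[7.5811] v=[-2.2494]
Step 7: x=[7.3276] v=[-2.5353]
Step 8: x=[7.0493] v=[-2.7827]
Step 9: x=[6.7505] v=[-2.9878]
Step 10: x=[6.4358] v=[-3.1475]
Step 11: x=[6.1099] v=[-3.2593]
Step 12: x=[5.7777] v=[-3.3216]
Step 13: x=[5.4444] v=[-3.3334]
Step 14: x=[5.1149] v=[-3.2946]
Step 15: x=[4.7943] v=[-3.2057]
Step 16: x=[4.4875] v=[-3.0680]
Step 17: x=[4.1991] v=[-2.8837]
Step 18: x=[3.9335] v=[-2.6556]
Step 19: x=[3.6948] v=[-2.3871]
Step 20: x=[3.4866] v=[-2.0823]
Step 21: x=[3.3120] v=[-1.7459]
Step 22: x=[3.1737] v=[-1.3829]
Step 23: x=[3.0738] v=[-0.9989]
Step 24: x=[3.0138] v=[-0.5997]
Step 25: x=[2.9947] v=[-0.1914]
Step 26: x=[3.0167] v=[0.2198]
First v>=0 after going negative at step 26, time=2.6000

Answer: 2.6000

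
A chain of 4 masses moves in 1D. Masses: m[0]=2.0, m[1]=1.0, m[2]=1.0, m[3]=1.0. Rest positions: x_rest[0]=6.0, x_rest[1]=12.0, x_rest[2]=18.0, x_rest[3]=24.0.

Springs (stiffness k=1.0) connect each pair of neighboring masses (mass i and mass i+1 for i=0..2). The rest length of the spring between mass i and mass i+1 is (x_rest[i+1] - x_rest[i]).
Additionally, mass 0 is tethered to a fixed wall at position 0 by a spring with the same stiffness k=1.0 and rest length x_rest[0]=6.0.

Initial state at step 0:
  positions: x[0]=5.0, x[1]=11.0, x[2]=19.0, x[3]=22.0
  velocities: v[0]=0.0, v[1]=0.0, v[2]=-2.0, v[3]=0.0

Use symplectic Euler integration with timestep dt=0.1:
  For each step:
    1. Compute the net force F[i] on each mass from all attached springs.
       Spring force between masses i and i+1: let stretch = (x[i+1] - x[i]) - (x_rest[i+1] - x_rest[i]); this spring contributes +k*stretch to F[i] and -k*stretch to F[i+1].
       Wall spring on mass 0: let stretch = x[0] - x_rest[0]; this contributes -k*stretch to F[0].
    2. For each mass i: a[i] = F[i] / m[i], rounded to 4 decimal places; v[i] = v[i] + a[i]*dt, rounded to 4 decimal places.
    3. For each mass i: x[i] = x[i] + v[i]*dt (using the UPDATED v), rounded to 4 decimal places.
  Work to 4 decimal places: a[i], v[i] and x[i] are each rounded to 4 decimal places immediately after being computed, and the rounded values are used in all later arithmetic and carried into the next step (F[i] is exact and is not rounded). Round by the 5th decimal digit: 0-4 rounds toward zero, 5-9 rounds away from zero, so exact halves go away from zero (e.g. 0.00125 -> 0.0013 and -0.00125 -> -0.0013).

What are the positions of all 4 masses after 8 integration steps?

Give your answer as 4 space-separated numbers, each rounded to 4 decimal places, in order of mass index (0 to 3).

Step 0: x=[5.0000 11.0000 19.0000 22.0000] v=[0.0000 0.0000 -2.0000 0.0000]
Step 1: x=[5.0050 11.0200 18.7500 22.0300] v=[0.0500 0.2000 -2.5000 0.3000]
Step 2: x=[5.0151 11.0572 18.4555 22.0872] v=[0.1005 0.3715 -2.9450 0.5720]
Step 3: x=[5.0303 11.1079 18.1233 22.1681] v=[0.1519 0.5071 -3.3217 0.8088]
Step 4: x=[5.0507 11.1680 17.7614 22.2685] v=[0.2043 0.6009 -3.6188 1.0043]
Step 5: x=[5.0765 11.2329 17.3787 22.3839] v=[0.2576 0.6485 -3.8274 1.1536]
Step 6: x=[5.1077 11.2976 16.9846 22.5092] v=[0.3116 0.6474 -3.9415 1.2531]
Step 7: x=[5.1443 11.3573 16.5888 22.6393] v=[0.3657 0.5971 -3.9577 1.3006]
Step 8: x=[5.1862 11.4072 16.2012 22.7689] v=[0.4191 0.4990 -3.8758 1.2956]

Answer: 5.1862 11.4072 16.2012 22.7689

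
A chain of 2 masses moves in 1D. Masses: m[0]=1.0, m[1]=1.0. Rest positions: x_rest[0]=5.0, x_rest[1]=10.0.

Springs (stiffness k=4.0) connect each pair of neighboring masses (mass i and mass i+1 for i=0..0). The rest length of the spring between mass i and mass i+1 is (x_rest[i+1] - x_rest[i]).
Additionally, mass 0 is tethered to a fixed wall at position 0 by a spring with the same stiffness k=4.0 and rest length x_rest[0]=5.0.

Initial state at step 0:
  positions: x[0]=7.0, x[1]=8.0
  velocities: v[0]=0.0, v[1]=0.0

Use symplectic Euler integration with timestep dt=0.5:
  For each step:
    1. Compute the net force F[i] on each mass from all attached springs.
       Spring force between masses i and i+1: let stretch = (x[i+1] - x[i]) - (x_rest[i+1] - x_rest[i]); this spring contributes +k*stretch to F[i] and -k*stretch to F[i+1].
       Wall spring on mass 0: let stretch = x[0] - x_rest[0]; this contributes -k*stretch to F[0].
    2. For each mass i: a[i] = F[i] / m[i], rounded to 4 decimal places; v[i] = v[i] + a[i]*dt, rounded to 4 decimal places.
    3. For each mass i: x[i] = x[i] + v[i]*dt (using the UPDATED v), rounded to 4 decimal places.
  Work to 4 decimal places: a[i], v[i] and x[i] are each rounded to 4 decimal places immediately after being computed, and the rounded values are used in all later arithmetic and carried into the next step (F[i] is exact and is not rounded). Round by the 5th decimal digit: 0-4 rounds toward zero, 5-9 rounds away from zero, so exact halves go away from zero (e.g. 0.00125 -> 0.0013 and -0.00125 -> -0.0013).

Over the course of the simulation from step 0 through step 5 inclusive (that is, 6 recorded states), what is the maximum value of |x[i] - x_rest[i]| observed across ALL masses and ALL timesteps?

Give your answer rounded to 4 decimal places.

Step 0: x=[7.0000 8.0000] v=[0.0000 0.0000]
Step 1: x=[1.0000 12.0000] v=[-12.0000 8.0000]
Step 2: x=[5.0000 10.0000] v=[8.0000 -4.0000]
Step 3: x=[9.0000 8.0000] v=[8.0000 -4.0000]
Step 4: x=[3.0000 12.0000] v=[-12.0000 8.0000]
Step 5: x=[3.0000 12.0000] v=[0.0000 0.0000]
Max displacement = 4.0000

Answer: 4.0000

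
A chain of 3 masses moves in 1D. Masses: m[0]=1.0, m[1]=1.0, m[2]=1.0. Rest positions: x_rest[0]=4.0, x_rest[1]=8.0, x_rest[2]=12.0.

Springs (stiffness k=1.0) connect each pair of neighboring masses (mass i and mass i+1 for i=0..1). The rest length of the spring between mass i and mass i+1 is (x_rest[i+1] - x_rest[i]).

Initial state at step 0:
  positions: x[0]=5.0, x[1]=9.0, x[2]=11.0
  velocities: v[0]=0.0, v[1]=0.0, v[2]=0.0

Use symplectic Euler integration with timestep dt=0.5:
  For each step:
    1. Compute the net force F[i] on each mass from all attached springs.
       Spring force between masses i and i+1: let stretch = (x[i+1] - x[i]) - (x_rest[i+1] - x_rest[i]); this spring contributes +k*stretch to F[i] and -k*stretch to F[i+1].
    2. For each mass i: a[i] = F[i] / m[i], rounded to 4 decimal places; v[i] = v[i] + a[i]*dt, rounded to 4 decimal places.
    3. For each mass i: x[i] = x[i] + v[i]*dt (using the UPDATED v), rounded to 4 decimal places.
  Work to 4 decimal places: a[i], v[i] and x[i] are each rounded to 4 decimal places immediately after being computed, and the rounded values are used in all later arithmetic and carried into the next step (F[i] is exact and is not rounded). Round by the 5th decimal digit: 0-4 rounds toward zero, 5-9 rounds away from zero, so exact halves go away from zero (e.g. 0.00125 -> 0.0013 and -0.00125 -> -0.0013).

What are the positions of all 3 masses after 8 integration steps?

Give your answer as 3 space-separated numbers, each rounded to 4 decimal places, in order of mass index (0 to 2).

Answer: 3.8273 8.5100 12.6635

Derivation:
Step 0: x=[5.0000 9.0000 11.0000] v=[0.0000 0.0000 0.0000]
Step 1: x=[5.0000 8.5000 11.5000] v=[0.0000 -1.0000 1.0000]
Step 2: x=[4.8750 7.8750 12.2500] v=[-0.2500 -1.2500 1.5000]
Step 3: x=[4.5000 7.5938 12.9063] v=[-0.7500 -0.5625 1.3125]
Step 4: x=[3.8985 7.8673 13.2345] v=[-1.2031 0.5469 0.6563]
Step 5: x=[3.2892 8.4904 13.2209] v=[-1.2187 1.2461 -0.0273]
Step 6: x=[2.9802 8.9958 13.0246] v=[-0.6181 1.0108 -0.3926]
Step 7: x=[3.1751 9.0045 12.8211] v=[0.3897 0.0174 -0.4070]
Step 8: x=[3.8273 8.5100 12.6635] v=[1.3044 -0.9890 -0.3153]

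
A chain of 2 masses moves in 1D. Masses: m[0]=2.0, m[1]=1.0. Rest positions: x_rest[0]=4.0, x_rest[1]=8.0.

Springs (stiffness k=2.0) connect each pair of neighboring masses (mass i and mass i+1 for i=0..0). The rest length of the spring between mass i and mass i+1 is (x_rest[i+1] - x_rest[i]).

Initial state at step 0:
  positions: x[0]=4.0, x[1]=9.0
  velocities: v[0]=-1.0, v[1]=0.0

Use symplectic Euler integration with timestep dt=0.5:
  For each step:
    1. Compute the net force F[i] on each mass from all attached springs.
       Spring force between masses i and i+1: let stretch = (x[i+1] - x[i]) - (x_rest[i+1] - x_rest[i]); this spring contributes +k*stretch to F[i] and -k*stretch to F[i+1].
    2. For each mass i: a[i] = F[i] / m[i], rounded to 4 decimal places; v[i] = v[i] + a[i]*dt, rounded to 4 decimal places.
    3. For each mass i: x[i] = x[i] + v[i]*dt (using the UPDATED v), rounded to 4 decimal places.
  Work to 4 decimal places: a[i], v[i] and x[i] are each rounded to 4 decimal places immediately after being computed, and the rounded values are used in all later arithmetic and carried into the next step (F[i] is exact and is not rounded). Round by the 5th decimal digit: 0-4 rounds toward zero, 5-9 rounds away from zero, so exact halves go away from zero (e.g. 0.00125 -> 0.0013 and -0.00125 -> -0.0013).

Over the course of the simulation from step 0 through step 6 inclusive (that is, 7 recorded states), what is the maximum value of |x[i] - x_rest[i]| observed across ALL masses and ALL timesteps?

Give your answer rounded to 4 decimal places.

Answer: 1.8294

Derivation:
Step 0: x=[4.0000 9.0000] v=[-1.0000 0.0000]
Step 1: x=[3.7500 8.5000] v=[-0.5000 -1.0000]
Step 2: x=[3.6875 7.6250] v=[-0.1250 -1.7500]
Step 3: x=[3.6094 6.7813] v=[-0.1563 -1.6875]
Step 4: x=[3.3242 6.3516] v=[-0.5704 -0.8594]
Step 5: x=[2.7959 6.4082] v=[-1.0567 0.1132]
Step 6: x=[2.1706 6.6587] v=[-1.2506 0.5009]
Max displacement = 1.8294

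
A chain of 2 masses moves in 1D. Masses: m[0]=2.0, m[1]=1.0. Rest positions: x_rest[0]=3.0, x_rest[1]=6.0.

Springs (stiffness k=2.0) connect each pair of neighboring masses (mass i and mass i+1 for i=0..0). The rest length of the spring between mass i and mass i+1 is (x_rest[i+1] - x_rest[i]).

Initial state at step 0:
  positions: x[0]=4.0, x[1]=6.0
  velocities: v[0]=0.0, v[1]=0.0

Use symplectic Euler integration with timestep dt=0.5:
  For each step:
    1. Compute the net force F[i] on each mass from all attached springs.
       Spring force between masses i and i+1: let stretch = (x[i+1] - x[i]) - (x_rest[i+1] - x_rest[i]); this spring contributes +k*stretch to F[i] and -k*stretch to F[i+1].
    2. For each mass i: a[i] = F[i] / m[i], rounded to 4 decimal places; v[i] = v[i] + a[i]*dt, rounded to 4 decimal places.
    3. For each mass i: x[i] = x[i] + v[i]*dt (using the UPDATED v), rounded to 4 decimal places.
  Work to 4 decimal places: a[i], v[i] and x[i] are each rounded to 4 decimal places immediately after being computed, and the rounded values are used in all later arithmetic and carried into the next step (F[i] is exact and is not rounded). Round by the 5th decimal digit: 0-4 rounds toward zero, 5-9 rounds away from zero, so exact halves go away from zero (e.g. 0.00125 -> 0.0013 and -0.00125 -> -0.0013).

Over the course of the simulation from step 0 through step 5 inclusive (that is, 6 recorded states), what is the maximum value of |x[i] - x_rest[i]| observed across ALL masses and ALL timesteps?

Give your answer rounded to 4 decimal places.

Step 0: x=[4.0000 6.0000] v=[0.0000 0.0000]
Step 1: x=[3.7500 6.5000] v=[-0.5000 1.0000]
Step 2: x=[3.4375 7.1250] v=[-0.6250 1.2500]
Step 3: x=[3.2969 7.4063] v=[-0.2813 0.5625]
Step 4: x=[3.4336 7.1329] v=[0.2734 -0.5469]
Step 5: x=[3.7452 6.5098] v=[0.6231 -1.2462]
Max displacement = 1.4063

Answer: 1.4063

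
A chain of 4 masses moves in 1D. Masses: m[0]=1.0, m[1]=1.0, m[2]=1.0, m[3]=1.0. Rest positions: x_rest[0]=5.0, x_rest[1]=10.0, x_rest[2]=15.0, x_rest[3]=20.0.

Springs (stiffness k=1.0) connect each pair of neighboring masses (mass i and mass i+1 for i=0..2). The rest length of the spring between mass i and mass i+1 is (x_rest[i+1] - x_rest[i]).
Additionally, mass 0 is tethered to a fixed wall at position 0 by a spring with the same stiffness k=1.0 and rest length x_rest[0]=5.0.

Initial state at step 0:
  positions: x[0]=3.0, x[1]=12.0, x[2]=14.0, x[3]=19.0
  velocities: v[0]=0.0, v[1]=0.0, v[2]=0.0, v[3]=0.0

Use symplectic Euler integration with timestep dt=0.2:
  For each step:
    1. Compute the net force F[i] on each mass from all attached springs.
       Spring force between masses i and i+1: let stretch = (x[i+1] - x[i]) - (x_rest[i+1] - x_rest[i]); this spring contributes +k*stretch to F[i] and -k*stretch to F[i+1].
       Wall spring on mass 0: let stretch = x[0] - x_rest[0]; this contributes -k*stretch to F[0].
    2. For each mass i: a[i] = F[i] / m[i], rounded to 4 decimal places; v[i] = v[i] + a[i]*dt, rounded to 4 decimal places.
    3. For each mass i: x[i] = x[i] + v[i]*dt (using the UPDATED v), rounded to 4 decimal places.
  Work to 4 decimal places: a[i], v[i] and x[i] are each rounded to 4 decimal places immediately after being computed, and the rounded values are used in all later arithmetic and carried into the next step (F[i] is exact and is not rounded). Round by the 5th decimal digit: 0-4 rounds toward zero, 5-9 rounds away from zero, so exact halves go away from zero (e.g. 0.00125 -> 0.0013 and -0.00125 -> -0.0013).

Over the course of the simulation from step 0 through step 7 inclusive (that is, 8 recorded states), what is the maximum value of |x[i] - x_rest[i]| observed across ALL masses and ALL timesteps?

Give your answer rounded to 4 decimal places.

Answer: 2.1441

Derivation:
Step 0: x=[3.0000 12.0000 14.0000 19.0000] v=[0.0000 0.0000 0.0000 0.0000]
Step 1: x=[3.2400 11.7200 14.1200 19.0000] v=[1.2000 -1.4000 0.6000 0.0000]
Step 2: x=[3.6896 11.1968 14.3392 19.0048] v=[2.2480 -2.6160 1.0960 0.0240]
Step 3: x=[4.2919 10.4990 14.6193 19.0230] v=[3.0115 -3.4890 1.4006 0.0909]
Step 4: x=[4.9708 9.7177 14.9108 19.0650] v=[3.3945 -3.9064 1.4573 0.2102]
Step 5: x=[5.6407 8.9543 15.1607 19.1409] v=[3.3497 -3.8172 1.2495 0.3794]
Step 6: x=[6.2176 8.3066 15.3216 19.2576] v=[2.8843 -3.2386 0.8043 0.5834]
Step 7: x=[6.6293 7.8559 15.3593 19.4168] v=[2.0586 -2.2534 0.1885 0.7962]
Max displacement = 2.1441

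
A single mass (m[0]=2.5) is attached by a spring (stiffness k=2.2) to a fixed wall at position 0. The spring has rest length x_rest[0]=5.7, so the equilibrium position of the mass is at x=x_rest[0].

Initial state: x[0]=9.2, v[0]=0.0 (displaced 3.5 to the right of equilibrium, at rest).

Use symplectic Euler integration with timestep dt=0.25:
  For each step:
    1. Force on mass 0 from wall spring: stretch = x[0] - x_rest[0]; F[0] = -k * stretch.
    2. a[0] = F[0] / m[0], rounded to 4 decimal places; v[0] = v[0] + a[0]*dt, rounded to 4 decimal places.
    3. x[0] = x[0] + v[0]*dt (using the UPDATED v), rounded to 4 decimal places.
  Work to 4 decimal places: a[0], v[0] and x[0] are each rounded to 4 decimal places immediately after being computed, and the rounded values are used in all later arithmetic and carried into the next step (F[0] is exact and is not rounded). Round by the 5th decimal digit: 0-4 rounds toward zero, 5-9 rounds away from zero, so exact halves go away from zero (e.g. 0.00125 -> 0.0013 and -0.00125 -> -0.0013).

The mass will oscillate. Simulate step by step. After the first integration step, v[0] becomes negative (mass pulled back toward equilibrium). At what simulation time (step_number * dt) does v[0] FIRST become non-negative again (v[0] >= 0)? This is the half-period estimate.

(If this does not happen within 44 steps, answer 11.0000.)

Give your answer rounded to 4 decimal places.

Answer: 3.5000

Derivation:
Step 0: x=[9.2000] v=[0.0000]
Step 1: x=[9.0075] v=[-0.7700]
Step 2: x=[8.6331] v=[-1.4977]
Step 3: x=[8.0974] v=[-2.1430]
Step 4: x=[7.4298] v=[-2.6704]
Step 5: x=[6.6671] v=[-3.0510]
Step 6: x=[5.8512] v=[-3.2638]
Step 7: x=[5.0269] v=[-3.2971]
Step 8: x=[4.2397] v=[-3.1490]
Step 9: x=[3.5328] v=[-2.8277]
Step 10: x=[2.9451] v=[-2.3509]
Step 11: x=[2.5089] v=[-1.7448]
Step 12: x=[2.2482] v=[-1.0428]
Step 13: x=[2.1774] v=[-0.2834]
Step 14: x=[2.3003] v=[0.4916]
First v>=0 after going negative at step 14, time=3.5000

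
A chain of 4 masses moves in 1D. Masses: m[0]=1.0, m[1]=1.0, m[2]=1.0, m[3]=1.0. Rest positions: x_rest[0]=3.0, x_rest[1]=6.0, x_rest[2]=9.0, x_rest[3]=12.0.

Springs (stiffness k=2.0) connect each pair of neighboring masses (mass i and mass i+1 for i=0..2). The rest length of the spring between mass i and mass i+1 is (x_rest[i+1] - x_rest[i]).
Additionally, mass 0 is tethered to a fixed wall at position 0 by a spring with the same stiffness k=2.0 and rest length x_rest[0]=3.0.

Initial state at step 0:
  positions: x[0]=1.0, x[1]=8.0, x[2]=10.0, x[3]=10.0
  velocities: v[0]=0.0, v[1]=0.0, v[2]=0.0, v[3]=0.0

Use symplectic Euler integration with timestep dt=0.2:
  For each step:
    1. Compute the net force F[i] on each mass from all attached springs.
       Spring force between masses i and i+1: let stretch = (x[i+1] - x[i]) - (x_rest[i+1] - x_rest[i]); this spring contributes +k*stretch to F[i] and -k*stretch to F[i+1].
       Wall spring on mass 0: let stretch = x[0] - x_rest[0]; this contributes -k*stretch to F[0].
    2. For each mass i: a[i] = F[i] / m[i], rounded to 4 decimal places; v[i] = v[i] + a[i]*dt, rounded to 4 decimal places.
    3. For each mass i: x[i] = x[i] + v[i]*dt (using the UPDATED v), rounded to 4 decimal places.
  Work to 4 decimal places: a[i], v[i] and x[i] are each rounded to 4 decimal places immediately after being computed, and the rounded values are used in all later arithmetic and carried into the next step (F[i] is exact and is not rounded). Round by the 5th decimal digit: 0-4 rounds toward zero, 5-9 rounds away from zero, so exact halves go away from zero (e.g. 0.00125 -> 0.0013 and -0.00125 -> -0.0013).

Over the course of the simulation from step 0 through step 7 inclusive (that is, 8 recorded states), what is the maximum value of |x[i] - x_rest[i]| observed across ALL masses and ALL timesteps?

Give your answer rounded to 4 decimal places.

Step 0: x=[1.0000 8.0000 10.0000 10.0000] v=[0.0000 0.0000 0.0000 0.0000]
Step 1: x=[1.4800 7.6000 9.8400 10.2400] v=[2.4000 -2.0000 -0.8000 1.2000]
Step 2: x=[2.3312 6.8896 9.5328 10.6880] v=[4.2560 -3.5520 -1.5360 2.2400]
Step 3: x=[3.3606 6.0260 9.1066 11.2836] v=[5.1469 -4.3181 -2.1312 2.9779]
Step 4: x=[4.3344 5.1956 8.6081 11.9450] v=[4.8688 -4.1520 -2.4926 3.3071]
Step 5: x=[5.0303 4.5693 8.1035 12.5795] v=[3.4795 -3.1315 -2.5228 3.1723]
Step 6: x=[5.2869 4.2626 7.6743 13.0959] v=[1.2830 -1.5334 -2.1461 2.5819]
Step 7: x=[5.0386 4.3108 7.4059 13.4186] v=[-1.2415 0.2410 -1.3421 1.6133]
Max displacement = 2.2869

Answer: 2.2869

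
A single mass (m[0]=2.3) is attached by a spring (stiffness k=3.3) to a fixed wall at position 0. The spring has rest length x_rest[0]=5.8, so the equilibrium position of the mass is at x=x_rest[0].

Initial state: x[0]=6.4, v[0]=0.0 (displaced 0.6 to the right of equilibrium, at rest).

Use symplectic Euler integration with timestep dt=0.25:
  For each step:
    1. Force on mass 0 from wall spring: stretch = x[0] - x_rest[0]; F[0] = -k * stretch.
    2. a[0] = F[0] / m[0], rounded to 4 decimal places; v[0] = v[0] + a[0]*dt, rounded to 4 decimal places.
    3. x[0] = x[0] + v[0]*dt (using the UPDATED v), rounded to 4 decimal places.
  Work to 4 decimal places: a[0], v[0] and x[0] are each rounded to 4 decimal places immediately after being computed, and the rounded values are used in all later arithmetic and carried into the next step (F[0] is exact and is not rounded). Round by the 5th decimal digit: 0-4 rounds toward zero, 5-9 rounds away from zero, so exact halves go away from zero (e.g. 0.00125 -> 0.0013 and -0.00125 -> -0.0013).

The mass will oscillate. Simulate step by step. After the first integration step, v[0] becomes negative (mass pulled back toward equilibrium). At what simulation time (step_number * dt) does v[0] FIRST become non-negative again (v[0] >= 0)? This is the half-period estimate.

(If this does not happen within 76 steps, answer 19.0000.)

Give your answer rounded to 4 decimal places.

Answer: 2.7500

Derivation:
Step 0: x=[6.4000] v=[0.0000]
Step 1: x=[6.3462] v=[-0.2152]
Step 2: x=[6.2434] v=[-0.4111]
Step 3: x=[6.1009] v=[-0.5702]
Step 4: x=[5.9314] v=[-0.6781]
Step 5: x=[5.7501] v=[-0.7252]
Step 6: x=[5.5733] v=[-0.7073]
Step 7: x=[5.4168] v=[-0.6260]
Step 8: x=[5.2947] v=[-0.4886]
Step 9: x=[5.2179] v=[-0.3074]
Step 10: x=[5.1933] v=[-0.0986]
Step 11: x=[5.2231] v=[0.1190]
First v>=0 after going negative at step 11, time=2.7500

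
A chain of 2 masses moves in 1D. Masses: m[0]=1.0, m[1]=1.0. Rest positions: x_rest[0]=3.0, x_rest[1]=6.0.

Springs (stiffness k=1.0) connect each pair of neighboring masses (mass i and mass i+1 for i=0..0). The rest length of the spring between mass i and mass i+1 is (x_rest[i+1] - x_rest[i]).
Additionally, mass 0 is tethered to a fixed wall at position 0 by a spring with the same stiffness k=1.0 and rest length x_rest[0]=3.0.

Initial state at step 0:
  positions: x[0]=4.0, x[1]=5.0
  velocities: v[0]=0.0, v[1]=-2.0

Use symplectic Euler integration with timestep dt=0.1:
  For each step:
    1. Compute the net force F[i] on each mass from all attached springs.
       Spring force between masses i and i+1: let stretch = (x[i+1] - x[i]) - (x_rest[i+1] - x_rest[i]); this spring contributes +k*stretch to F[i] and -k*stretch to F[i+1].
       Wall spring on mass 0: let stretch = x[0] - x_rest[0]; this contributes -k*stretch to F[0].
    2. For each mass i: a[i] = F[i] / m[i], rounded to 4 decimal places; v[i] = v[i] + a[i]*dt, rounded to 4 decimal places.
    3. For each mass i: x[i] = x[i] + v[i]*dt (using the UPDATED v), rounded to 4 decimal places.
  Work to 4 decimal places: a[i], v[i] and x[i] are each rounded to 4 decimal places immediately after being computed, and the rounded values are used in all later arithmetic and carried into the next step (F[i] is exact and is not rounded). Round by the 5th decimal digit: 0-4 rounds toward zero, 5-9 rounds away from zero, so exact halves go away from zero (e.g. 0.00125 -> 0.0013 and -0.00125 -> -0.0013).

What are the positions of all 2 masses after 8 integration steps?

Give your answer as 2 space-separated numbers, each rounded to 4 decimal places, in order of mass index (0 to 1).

Answer: 2.9252 4.1791

Derivation:
Step 0: x=[4.0000 5.0000] v=[0.0000 -2.0000]
Step 1: x=[3.9700 4.8200] v=[-0.3000 -1.8000]
Step 2: x=[3.9088 4.6615] v=[-0.6120 -1.5850]
Step 3: x=[3.8160 4.5255] v=[-0.9276 -1.3603]
Step 4: x=[3.6922 4.4124] v=[-1.2383 -1.1313]
Step 5: x=[3.5387 4.3221] v=[-1.5355 -0.9033]
Step 6: x=[3.3576 4.2539] v=[-1.8110 -0.6816]
Step 7: x=[3.1519 4.2068] v=[-2.0571 -0.4712]
Step 8: x=[2.9252 4.1791] v=[-2.2668 -0.2767]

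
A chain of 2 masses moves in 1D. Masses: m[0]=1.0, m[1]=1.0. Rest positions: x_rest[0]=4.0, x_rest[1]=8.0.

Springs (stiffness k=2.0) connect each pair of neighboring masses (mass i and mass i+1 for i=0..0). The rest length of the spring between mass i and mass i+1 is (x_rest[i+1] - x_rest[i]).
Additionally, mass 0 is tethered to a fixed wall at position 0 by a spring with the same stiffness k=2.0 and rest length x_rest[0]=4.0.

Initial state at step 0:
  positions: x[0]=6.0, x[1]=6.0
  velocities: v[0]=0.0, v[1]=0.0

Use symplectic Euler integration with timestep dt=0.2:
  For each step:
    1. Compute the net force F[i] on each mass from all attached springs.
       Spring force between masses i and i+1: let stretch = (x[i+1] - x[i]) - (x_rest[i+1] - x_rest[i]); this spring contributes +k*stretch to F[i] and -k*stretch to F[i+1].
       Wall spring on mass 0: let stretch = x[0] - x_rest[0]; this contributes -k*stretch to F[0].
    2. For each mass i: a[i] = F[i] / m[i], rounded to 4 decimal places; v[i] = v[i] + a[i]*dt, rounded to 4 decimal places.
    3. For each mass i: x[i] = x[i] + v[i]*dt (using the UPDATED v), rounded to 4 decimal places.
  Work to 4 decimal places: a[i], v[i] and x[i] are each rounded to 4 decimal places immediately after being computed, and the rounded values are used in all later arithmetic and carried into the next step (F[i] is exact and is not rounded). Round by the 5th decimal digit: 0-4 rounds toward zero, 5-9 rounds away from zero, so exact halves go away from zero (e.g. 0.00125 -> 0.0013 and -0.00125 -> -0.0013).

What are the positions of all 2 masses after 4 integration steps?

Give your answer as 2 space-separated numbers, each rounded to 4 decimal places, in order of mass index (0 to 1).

Step 0: x=[6.0000 6.0000] v=[0.0000 0.0000]
Step 1: x=[5.5200 6.3200] v=[-2.4000 1.6000]
Step 2: x=[4.6624 6.8960] v=[-4.2880 2.8800]
Step 3: x=[3.6105 7.6133] v=[-5.2595 3.5866]
Step 4: x=[2.5900 8.3304] v=[-5.1026 3.5855]

Answer: 2.5900 8.3304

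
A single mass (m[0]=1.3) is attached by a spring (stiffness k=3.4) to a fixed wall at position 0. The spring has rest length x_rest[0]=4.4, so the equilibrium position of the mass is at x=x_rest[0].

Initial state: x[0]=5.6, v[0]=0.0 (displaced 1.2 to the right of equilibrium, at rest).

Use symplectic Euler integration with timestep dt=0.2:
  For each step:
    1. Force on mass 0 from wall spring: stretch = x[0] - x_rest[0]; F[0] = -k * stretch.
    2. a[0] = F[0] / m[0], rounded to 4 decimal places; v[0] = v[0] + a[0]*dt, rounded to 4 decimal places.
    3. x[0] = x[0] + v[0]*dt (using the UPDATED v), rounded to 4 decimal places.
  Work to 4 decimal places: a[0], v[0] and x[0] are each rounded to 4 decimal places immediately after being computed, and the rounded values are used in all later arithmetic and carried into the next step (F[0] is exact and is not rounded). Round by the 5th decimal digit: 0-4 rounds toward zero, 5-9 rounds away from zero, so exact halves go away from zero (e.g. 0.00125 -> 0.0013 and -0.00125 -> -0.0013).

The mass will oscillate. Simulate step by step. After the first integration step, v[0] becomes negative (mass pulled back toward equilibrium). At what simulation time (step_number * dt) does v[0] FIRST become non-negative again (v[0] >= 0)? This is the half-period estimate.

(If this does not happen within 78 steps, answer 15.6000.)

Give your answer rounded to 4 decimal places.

Answer: 2.0000

Derivation:
Step 0: x=[5.6000] v=[0.0000]
Step 1: x=[5.4745] v=[-0.6277]
Step 2: x=[5.2366] v=[-1.1897]
Step 3: x=[4.9111] v=[-1.6273]
Step 4: x=[4.5322] v=[-1.8946]
Step 5: x=[4.1394] v=[-1.9638]
Step 6: x=[3.7739] v=[-1.8275]
Step 7: x=[3.4739] v=[-1.5000]
Step 8: x=[3.2708] v=[-1.0156]
Step 9: x=[3.1858] v=[-0.4249]
Step 10: x=[3.2278] v=[0.2102]
First v>=0 after going negative at step 10, time=2.0000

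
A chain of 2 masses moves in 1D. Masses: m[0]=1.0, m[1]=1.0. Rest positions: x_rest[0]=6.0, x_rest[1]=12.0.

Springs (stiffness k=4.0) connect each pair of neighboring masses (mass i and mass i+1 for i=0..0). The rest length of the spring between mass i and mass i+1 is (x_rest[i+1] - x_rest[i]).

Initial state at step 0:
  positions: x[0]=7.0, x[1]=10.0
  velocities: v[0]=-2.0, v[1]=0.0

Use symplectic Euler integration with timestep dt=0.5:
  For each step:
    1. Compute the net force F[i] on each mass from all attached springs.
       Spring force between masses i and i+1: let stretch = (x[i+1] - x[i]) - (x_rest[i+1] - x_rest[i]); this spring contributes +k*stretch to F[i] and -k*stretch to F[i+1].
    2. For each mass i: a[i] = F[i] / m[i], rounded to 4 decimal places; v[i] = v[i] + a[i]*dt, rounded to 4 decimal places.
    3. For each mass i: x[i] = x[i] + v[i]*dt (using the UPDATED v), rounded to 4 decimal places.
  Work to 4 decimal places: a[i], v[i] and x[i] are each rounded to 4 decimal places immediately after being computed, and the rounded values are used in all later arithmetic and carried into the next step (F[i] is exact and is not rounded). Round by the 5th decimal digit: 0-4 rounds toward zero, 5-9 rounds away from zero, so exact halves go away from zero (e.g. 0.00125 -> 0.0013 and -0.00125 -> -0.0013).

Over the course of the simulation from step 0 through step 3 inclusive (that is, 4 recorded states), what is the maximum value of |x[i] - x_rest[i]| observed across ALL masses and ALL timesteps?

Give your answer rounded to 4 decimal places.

Step 0: x=[7.0000 10.0000] v=[-2.0000 0.0000]
Step 1: x=[3.0000 13.0000] v=[-8.0000 6.0000]
Step 2: x=[3.0000 12.0000] v=[0.0000 -2.0000]
Step 3: x=[6.0000 8.0000] v=[6.0000 -8.0000]
Max displacement = 4.0000

Answer: 4.0000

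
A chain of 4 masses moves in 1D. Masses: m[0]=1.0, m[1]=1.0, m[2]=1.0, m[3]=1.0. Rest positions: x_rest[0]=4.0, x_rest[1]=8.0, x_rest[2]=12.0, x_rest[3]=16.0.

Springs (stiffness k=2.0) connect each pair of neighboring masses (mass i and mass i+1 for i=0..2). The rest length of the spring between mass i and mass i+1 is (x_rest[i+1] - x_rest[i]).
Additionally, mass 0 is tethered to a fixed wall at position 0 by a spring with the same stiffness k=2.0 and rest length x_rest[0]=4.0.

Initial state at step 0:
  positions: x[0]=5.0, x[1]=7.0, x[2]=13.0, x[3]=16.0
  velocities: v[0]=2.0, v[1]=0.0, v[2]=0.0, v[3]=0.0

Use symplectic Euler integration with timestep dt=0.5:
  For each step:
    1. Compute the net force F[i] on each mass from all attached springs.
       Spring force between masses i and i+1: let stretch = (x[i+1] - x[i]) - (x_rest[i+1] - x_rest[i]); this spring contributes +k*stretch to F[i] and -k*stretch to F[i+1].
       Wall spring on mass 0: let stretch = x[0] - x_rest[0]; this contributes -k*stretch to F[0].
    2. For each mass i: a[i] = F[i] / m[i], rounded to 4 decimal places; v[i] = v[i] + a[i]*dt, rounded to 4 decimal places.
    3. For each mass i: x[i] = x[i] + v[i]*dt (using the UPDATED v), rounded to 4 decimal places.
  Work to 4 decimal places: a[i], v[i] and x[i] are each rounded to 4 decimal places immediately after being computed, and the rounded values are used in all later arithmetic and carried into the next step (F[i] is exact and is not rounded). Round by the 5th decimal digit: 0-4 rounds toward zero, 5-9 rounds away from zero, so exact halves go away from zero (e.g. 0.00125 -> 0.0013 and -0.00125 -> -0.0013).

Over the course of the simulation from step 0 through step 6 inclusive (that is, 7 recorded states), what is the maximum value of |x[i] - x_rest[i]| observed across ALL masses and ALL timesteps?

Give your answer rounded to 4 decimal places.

Step 0: x=[5.0000 7.0000 13.0000 16.0000] v=[2.0000 0.0000 0.0000 0.0000]
Step 1: x=[4.5000 9.0000 11.5000 16.5000] v=[-1.0000 4.0000 -3.0000 1.0000]
Step 2: x=[4.0000 10.0000 11.2500 16.5000] v=[-1.0000 2.0000 -0.5000 0.0000]
Step 3: x=[4.5000 8.6250 13.0000 15.8750] v=[1.0000 -2.7500 3.5000 -1.2500]
Step 4: x=[4.8125 7.3750 14.0000 15.8125] v=[0.6250 -2.5000 2.0000 -0.1250]
Step 5: x=[4.0000 8.1563 12.5938 16.8438] v=[-1.6250 1.5625 -2.8125 2.0625]
Step 6: x=[3.2657 9.0782 11.0938 17.7501] v=[-1.4687 1.8437 -3.0000 1.8125]
Max displacement = 2.0000

Answer: 2.0000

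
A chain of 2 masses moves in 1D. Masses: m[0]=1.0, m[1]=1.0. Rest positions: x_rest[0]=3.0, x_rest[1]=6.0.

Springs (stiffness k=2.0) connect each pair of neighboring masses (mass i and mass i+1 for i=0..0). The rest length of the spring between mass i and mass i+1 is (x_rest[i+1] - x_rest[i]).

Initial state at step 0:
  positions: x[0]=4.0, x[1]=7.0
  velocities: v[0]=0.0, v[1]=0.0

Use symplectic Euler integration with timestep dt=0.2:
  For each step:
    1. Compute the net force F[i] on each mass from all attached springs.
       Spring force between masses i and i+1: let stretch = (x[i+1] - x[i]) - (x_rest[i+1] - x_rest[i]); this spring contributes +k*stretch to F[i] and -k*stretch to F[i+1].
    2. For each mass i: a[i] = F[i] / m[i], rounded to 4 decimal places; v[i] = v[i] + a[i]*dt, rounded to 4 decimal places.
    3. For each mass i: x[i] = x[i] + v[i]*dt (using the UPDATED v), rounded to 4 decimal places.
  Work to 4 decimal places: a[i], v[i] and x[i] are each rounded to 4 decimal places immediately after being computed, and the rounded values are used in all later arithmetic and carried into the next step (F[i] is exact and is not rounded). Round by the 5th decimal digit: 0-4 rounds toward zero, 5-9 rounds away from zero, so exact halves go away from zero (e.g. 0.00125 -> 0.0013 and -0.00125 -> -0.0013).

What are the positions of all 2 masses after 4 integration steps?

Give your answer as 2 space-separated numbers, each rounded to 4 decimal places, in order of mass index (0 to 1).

Step 0: x=[4.0000 7.0000] v=[0.0000 0.0000]
Step 1: x=[4.0000 7.0000] v=[0.0000 0.0000]
Step 2: x=[4.0000 7.0000] v=[0.0000 0.0000]
Step 3: x=[4.0000 7.0000] v=[0.0000 0.0000]
Step 4: x=[4.0000 7.0000] v=[0.0000 0.0000]

Answer: 4.0000 7.0000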